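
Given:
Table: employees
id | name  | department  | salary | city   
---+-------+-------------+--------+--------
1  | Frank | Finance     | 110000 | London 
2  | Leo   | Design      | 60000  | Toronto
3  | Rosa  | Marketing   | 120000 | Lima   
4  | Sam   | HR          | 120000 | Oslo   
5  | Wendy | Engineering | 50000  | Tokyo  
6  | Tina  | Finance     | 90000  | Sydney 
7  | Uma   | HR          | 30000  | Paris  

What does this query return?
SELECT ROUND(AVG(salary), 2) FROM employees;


SUM(salary) = 580000
COUNT = 7
ROUND(AVG, 2) = ROUND(580000 / 7, 2) = 82857.14

82857.14


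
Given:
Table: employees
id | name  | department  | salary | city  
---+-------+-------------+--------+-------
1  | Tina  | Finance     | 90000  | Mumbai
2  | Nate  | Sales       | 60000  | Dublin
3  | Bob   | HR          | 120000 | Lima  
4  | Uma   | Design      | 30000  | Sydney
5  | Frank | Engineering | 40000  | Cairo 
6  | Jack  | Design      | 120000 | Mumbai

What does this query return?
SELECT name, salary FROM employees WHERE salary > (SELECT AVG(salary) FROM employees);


Subquery: AVG(salary) = 76666.67
Filtering: salary > 76666.67
  Tina (90000) -> MATCH
  Bob (120000) -> MATCH
  Jack (120000) -> MATCH


3 rows:
Tina, 90000
Bob, 120000
Jack, 120000


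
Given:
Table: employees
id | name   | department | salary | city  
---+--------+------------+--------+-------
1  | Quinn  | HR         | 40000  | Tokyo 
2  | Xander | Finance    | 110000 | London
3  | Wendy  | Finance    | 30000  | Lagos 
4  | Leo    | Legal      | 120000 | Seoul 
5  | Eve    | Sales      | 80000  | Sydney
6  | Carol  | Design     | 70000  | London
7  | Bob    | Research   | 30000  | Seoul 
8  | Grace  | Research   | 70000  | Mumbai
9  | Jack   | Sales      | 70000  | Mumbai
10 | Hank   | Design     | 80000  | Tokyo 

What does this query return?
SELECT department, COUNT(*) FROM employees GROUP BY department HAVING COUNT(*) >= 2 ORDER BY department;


Groups with count >= 2:
  Design: 2 -> PASS
  Finance: 2 -> PASS
  Research: 2 -> PASS
  Sales: 2 -> PASS
  HR: 1 -> filtered out
  Legal: 1 -> filtered out


4 groups:
Design, 2
Finance, 2
Research, 2
Sales, 2


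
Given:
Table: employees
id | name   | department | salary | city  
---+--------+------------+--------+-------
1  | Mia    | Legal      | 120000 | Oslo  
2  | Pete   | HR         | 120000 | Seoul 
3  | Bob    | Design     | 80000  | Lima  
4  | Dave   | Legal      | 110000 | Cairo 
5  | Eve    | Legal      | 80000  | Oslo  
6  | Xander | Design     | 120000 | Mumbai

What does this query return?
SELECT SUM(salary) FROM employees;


SUM(salary) = 120000 + 120000 + 80000 + 110000 + 80000 + 120000 = 630000

630000


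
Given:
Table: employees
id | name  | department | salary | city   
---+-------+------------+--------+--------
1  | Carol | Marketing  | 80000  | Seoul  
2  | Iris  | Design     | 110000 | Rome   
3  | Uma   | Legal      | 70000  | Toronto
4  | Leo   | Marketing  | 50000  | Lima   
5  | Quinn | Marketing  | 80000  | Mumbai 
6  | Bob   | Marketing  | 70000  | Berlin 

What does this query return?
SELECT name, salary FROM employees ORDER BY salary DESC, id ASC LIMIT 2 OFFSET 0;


Sort by salary DESC (id ASC tiebreak), then skip 0 and take 2
Rows 1 through 2

2 rows:
Iris, 110000
Carol, 80000


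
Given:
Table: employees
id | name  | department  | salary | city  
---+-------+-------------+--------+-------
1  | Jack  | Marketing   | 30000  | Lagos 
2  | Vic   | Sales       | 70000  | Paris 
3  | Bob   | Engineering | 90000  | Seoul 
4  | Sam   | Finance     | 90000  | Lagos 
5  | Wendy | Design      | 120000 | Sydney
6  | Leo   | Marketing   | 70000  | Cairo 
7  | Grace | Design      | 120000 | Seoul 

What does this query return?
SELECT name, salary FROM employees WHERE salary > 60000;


Filtering: salary > 60000
Matching: 6 rows

6 rows:
Vic, 70000
Bob, 90000
Sam, 90000
Wendy, 120000
Leo, 70000
Grace, 120000


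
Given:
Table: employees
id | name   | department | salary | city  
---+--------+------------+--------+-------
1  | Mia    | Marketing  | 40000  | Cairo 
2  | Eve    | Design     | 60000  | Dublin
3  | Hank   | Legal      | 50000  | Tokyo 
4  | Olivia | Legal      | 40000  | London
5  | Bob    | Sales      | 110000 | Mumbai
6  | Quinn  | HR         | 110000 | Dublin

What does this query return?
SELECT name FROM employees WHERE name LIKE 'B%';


LIKE 'B%' matches names starting with 'B'
Matching: 1

1 rows:
Bob


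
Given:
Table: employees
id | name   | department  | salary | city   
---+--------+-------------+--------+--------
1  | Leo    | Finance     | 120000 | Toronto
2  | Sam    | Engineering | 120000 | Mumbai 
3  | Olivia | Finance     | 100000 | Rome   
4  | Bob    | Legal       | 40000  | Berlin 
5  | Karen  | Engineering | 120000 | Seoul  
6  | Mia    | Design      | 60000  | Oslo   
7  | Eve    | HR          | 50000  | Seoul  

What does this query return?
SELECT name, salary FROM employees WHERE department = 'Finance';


Filtering: department = 'Finance'
Matching rows: 2

2 rows:
Leo, 120000
Olivia, 100000


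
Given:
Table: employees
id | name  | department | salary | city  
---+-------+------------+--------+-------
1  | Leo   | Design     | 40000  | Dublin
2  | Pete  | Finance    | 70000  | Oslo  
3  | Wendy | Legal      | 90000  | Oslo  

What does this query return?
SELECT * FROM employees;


SELECT * returns all 3 rows with all columns

3 rows:
1, Leo, Design, 40000, Dublin
2, Pete, Finance, 70000, Oslo
3, Wendy, Legal, 90000, Oslo


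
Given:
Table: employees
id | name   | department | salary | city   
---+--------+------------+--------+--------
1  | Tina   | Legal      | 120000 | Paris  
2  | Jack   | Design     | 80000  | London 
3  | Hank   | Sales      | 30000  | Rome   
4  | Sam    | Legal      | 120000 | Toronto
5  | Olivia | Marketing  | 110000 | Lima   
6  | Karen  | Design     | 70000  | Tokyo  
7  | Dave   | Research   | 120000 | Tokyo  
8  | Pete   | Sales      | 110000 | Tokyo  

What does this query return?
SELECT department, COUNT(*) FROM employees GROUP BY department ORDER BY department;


Assigning each row to its department group:
  Tina -> Legal
  Jack -> Design
  Hank -> Sales
  Sam -> Legal
  Olivia -> Marketing
  Karen -> Design
  Dave -> Research
  Pete -> Sales


5 groups:
Design, 2
Legal, 2
Marketing, 1
Research, 1
Sales, 2


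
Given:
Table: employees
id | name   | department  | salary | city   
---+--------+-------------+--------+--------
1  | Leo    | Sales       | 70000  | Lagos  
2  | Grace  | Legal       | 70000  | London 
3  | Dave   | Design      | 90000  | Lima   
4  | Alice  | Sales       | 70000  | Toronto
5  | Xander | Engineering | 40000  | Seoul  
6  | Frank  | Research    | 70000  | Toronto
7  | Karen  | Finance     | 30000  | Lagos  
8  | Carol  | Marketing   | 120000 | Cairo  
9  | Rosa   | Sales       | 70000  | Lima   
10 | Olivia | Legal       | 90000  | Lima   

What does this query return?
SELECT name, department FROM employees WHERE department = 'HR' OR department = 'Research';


Filtering: department = 'HR' OR 'Research'
Matching: 1 rows

1 rows:
Frank, Research


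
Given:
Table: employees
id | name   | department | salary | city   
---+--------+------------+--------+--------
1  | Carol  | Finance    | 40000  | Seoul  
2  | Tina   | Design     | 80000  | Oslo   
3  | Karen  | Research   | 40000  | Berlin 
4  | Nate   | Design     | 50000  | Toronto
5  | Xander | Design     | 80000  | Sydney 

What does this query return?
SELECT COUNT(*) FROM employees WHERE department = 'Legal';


Counting rows where department = 'Legal'


0


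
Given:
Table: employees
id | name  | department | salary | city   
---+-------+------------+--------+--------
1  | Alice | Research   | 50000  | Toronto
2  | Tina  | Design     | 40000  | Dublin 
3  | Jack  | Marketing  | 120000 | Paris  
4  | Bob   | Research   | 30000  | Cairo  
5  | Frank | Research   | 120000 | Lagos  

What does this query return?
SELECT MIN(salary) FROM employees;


Salaries: 50000, 40000, 120000, 30000, 120000
MIN = 30000

30000


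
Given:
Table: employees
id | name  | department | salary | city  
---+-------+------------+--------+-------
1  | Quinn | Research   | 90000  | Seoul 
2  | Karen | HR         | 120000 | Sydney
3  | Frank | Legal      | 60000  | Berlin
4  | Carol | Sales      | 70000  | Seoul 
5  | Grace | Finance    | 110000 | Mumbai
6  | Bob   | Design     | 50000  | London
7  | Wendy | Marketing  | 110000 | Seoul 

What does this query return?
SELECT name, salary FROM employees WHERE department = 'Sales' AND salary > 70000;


Filtering: department = 'Sales' AND salary > 70000
Matching: 0 rows

Empty result set (0 rows)


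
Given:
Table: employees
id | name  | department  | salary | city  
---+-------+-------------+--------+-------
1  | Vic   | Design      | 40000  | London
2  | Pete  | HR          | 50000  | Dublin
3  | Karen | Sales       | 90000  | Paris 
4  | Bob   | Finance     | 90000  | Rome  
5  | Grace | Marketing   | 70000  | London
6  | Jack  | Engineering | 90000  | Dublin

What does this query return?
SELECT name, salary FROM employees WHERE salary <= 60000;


Filtering: salary <= 60000
Matching: 2 rows

2 rows:
Vic, 40000
Pete, 50000


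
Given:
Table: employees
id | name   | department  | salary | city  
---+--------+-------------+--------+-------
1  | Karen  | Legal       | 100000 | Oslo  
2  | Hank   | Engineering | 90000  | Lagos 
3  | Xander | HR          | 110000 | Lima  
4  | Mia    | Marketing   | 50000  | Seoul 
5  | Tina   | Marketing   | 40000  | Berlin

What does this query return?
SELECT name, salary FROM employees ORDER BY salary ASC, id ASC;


Sorting by salary ASC, then id ASC for ties

5 rows:
Tina, 40000
Mia, 50000
Hank, 90000
Karen, 100000
Xander, 110000


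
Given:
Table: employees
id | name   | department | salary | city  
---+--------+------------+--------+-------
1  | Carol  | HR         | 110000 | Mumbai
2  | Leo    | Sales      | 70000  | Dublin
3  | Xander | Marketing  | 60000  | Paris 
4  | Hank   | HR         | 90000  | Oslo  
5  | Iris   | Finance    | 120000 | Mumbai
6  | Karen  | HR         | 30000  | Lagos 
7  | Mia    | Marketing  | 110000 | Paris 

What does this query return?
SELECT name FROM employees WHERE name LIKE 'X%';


LIKE 'X%' matches names starting with 'X'
Matching: 1

1 rows:
Xander


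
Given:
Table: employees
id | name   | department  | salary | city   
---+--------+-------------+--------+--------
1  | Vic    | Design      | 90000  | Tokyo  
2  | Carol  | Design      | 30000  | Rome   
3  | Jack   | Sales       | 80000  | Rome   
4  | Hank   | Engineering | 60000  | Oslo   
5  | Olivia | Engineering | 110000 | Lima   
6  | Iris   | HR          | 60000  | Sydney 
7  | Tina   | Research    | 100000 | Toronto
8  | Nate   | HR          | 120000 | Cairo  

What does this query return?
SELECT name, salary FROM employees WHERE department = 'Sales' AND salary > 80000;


Filtering: department = 'Sales' AND salary > 80000
Matching: 0 rows

Empty result set (0 rows)


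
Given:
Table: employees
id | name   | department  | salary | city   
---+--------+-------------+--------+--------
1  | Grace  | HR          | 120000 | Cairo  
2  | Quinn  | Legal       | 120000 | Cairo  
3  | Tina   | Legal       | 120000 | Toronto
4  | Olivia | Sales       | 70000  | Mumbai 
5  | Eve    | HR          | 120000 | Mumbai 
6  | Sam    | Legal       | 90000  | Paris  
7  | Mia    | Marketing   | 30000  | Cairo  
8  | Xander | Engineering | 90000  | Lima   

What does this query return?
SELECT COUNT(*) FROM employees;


COUNT(*) counts all rows

8


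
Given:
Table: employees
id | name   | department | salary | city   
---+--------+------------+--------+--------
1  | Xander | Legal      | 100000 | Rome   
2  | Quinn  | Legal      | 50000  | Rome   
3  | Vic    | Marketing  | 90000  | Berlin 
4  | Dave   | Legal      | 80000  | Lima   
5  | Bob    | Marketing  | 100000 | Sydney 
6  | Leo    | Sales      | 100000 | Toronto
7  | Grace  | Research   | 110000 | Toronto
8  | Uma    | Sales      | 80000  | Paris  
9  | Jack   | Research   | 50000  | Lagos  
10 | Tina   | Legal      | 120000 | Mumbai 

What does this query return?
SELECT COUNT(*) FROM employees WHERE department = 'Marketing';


Counting rows where department = 'Marketing'
  Vic -> MATCH
  Bob -> MATCH


2


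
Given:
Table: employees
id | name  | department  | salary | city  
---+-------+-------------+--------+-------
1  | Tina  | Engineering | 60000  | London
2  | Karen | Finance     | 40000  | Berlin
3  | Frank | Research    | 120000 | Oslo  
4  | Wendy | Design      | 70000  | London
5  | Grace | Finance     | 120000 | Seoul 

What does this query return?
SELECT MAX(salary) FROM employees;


Salaries: 60000, 40000, 120000, 70000, 120000
MAX = 120000

120000


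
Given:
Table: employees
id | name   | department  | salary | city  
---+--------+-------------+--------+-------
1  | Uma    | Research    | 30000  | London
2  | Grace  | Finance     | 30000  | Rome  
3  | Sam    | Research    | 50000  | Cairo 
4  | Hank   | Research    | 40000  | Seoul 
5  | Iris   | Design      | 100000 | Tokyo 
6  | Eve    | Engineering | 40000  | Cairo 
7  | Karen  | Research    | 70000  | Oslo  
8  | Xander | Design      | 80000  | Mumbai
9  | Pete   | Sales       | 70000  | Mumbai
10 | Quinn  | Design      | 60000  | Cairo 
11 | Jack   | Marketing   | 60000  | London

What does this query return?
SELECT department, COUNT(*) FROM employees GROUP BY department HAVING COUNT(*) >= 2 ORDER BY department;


Groups with count >= 2:
  Design: 3 -> PASS
  Research: 4 -> PASS
  Engineering: 1 -> filtered out
  Finance: 1 -> filtered out
  Marketing: 1 -> filtered out
  Sales: 1 -> filtered out


2 groups:
Design, 3
Research, 4


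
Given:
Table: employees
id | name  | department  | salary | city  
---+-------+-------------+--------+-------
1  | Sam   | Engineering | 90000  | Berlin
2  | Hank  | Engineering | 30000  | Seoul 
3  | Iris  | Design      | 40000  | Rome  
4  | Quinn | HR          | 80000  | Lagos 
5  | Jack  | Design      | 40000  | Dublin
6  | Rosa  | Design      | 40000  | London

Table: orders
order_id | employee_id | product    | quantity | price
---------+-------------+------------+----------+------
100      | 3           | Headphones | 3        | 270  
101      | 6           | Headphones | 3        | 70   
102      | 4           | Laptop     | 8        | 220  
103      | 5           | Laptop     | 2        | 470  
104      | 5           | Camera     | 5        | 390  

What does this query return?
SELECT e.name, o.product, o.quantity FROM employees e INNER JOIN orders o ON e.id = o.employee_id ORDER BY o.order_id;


Joining employees.id = orders.employee_id:
  employee Iris (id=3) -> order Headphones
  employee Rosa (id=6) -> order Headphones
  employee Quinn (id=4) -> order Laptop
  employee Jack (id=5) -> order Laptop
  employee Jack (id=5) -> order Camera


5 rows:
Iris, Headphones, 3
Rosa, Headphones, 3
Quinn, Laptop, 8
Jack, Laptop, 2
Jack, Camera, 5


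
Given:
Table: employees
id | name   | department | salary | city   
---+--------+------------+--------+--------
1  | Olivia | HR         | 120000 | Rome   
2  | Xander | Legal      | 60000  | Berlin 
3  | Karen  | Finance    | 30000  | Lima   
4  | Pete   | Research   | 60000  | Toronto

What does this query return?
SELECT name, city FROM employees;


Projecting columns: name, city

4 rows:
Olivia, Rome
Xander, Berlin
Karen, Lima
Pete, Toronto


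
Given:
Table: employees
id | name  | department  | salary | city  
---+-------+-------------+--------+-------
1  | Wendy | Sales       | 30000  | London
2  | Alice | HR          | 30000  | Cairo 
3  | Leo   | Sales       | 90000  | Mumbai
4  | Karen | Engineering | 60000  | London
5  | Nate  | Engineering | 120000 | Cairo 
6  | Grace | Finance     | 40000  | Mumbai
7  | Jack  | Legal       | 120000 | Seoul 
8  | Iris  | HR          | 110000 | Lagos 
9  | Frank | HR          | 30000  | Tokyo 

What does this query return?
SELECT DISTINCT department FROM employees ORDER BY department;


All 'department' values (row order): Sales, HR, Sales, Engineering, Engineering, Finance, Legal, HR, HR
Removing duplicates leaves 5 unique value(s).

5 values:
Engineering
Finance
HR
Legal
Sales


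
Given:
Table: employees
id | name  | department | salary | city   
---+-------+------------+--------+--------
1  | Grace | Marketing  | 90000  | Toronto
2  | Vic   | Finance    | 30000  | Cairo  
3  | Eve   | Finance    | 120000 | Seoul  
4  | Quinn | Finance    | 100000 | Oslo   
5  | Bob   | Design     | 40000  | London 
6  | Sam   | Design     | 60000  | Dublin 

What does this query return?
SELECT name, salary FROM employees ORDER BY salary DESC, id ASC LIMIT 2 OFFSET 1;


Sort by salary DESC (id ASC tiebreak), then skip 1 and take 2
Rows 2 through 3

2 rows:
Quinn, 100000
Grace, 90000


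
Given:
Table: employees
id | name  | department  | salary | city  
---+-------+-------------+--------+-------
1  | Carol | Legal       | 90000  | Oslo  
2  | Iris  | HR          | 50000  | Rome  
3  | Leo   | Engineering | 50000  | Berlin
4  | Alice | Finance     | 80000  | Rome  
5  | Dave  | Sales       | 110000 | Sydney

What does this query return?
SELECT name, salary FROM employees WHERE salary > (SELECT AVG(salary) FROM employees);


Subquery: AVG(salary) = 76000.0
Filtering: salary > 76000.0
  Carol (90000) -> MATCH
  Alice (80000) -> MATCH
  Dave (110000) -> MATCH


3 rows:
Carol, 90000
Alice, 80000
Dave, 110000


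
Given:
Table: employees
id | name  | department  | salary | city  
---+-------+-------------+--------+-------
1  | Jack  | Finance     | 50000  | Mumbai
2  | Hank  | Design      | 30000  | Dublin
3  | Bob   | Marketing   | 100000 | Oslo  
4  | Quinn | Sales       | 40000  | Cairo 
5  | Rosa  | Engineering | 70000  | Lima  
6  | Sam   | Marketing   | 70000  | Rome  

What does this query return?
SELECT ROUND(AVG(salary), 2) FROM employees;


SUM(salary) = 360000
COUNT = 6
ROUND(AVG, 2) = ROUND(360000 / 6, 2) = 60000.0

60000.0


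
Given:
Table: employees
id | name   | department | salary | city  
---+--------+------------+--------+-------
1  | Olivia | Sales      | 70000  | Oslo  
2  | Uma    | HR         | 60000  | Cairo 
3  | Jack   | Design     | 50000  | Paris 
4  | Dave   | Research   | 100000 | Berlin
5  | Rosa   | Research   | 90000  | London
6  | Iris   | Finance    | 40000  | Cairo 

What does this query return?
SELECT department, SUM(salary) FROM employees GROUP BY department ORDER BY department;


Summing salary within each department:
  Design: 50000 = 50000
  Finance: 40000 = 40000
  HR: 60000 = 60000
  Research: 100000 + 90000 = 190000
  Sales: 70000 = 70000


5 groups:
Design, 50000
Finance, 40000
HR, 60000
Research, 190000
Sales, 70000


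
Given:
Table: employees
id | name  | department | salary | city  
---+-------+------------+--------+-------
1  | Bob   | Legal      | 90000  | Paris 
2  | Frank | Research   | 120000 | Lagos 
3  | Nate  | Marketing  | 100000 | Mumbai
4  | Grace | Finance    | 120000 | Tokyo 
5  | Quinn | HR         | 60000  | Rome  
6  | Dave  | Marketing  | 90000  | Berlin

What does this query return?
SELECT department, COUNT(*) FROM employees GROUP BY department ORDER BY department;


Assigning each row to its department group:
  Bob -> Legal
  Frank -> Research
  Nate -> Marketing
  Grace -> Finance
  Quinn -> HR
  Dave -> Marketing


5 groups:
Finance, 1
HR, 1
Legal, 1
Marketing, 2
Research, 1


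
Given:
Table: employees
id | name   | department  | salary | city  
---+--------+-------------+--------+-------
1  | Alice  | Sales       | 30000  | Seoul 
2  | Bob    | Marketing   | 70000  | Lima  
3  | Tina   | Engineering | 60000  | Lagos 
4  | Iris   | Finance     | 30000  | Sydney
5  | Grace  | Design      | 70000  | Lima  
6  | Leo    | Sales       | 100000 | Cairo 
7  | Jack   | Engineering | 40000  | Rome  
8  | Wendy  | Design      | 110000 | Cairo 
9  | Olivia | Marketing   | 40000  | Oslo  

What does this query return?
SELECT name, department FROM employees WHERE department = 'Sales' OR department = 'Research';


Filtering: department = 'Sales' OR 'Research'
Matching: 2 rows

2 rows:
Alice, Sales
Leo, Sales


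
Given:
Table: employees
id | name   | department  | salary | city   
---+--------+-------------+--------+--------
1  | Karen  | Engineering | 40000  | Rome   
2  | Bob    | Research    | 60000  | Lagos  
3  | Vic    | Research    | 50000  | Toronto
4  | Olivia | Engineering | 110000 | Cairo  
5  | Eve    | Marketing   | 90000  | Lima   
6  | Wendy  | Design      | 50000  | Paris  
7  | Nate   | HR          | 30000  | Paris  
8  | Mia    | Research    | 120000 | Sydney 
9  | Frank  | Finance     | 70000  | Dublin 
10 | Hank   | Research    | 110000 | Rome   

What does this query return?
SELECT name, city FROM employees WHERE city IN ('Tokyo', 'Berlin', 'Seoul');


Filtering: city IN ('Tokyo', 'Berlin', 'Seoul')
Matching: 0 rows

Empty result set (0 rows)


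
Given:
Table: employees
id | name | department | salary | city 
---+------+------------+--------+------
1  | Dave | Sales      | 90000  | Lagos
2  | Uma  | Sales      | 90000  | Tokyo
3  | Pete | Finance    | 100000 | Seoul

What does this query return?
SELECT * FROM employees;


SELECT * returns all 3 rows with all columns

3 rows:
1, Dave, Sales, 90000, Lagos
2, Uma, Sales, 90000, Tokyo
3, Pete, Finance, 100000, Seoul


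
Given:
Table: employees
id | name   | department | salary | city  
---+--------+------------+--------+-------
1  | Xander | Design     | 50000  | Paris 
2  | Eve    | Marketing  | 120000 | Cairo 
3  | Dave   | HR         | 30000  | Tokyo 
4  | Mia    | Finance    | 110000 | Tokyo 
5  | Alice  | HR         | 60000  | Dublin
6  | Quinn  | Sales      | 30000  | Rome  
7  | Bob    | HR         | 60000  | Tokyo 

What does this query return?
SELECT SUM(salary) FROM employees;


SUM(salary) = 50000 + 120000 + 30000 + 110000 + 60000 + 30000 + 60000 = 460000

460000


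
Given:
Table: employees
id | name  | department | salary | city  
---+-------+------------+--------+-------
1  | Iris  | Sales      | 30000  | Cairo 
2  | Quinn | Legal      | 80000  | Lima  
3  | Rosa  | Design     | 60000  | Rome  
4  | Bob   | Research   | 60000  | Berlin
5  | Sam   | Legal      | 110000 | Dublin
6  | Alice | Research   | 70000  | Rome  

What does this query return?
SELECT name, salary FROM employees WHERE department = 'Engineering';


Filtering: department = 'Engineering'
Matching rows: 0

Empty result set (0 rows)


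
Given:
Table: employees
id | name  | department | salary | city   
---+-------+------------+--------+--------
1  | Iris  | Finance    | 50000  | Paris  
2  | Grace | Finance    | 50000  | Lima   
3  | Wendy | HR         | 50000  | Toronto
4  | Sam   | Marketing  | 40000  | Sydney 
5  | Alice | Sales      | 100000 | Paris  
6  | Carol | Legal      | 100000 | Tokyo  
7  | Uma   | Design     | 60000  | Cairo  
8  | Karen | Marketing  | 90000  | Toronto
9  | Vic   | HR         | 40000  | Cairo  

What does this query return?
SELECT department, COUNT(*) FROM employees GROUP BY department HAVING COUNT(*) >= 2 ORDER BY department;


Groups with count >= 2:
  Finance: 2 -> PASS
  HR: 2 -> PASS
  Marketing: 2 -> PASS
  Design: 1 -> filtered out
  Legal: 1 -> filtered out
  Sales: 1 -> filtered out


3 groups:
Finance, 2
HR, 2
Marketing, 2


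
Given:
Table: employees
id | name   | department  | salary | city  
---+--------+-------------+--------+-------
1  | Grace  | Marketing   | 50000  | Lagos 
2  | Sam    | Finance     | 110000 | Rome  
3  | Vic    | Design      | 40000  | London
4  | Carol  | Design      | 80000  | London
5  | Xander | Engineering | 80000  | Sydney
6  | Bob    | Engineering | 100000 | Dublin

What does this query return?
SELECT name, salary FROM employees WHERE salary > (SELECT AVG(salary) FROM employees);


Subquery: AVG(salary) = 76666.67
Filtering: salary > 76666.67
  Sam (110000) -> MATCH
  Carol (80000) -> MATCH
  Xander (80000) -> MATCH
  Bob (100000) -> MATCH


4 rows:
Sam, 110000
Carol, 80000
Xander, 80000
Bob, 100000


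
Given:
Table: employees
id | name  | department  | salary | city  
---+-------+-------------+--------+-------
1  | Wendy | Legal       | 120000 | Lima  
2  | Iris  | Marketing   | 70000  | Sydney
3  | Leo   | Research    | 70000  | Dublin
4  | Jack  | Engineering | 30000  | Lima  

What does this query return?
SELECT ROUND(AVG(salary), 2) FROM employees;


SUM(salary) = 290000
COUNT = 4
ROUND(AVG, 2) = ROUND(290000 / 4, 2) = 72500.0

72500.0


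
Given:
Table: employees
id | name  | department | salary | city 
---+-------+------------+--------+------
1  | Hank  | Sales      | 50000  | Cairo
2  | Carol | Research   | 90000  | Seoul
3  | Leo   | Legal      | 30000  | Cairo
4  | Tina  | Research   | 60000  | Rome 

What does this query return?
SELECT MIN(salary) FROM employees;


Salaries: 50000, 90000, 30000, 60000
MIN = 30000

30000


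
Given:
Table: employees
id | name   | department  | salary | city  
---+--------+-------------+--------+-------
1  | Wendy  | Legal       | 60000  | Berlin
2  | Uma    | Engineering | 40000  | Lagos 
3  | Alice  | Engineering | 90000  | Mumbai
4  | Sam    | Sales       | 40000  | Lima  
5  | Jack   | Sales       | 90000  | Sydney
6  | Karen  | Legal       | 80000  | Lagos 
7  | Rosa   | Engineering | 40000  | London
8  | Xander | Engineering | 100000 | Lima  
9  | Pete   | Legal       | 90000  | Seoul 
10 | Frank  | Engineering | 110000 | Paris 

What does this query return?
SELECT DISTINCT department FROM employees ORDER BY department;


All 'department' values (row order): Legal, Engineering, Engineering, Sales, Sales, Legal, Engineering, Engineering, Legal, Engineering
Removing duplicates leaves 3 unique value(s).

3 values:
Engineering
Legal
Sales


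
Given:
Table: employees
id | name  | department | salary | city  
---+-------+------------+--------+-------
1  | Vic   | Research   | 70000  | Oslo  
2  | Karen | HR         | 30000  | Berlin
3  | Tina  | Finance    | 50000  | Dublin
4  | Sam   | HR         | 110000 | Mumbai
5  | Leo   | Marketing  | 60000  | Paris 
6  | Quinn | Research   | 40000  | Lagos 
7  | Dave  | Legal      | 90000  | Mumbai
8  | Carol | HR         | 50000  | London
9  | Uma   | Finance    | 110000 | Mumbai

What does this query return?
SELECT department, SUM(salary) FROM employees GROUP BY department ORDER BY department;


Summing salary within each department:
  Finance: 50000 + 110000 = 160000
  HR: 30000 + 110000 + 50000 = 190000
  Legal: 90000 = 90000
  Marketing: 60000 = 60000
  Research: 70000 + 40000 = 110000


5 groups:
Finance, 160000
HR, 190000
Legal, 90000
Marketing, 60000
Research, 110000


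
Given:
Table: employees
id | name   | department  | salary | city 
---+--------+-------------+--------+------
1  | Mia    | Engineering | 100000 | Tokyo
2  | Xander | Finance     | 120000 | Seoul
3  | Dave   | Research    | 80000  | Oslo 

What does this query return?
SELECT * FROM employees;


SELECT * returns all 3 rows with all columns

3 rows:
1, Mia, Engineering, 100000, Tokyo
2, Xander, Finance, 120000, Seoul
3, Dave, Research, 80000, Oslo


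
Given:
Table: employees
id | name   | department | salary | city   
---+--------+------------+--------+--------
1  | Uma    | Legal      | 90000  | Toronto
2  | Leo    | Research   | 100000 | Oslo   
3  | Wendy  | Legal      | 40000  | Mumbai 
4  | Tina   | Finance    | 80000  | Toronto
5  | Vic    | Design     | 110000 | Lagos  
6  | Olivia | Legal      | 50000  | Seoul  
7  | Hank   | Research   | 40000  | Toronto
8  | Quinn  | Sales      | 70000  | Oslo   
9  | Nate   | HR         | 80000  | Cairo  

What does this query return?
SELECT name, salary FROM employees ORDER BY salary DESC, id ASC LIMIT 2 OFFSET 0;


Sort by salary DESC (id ASC tiebreak), then skip 0 and take 2
Rows 1 through 2

2 rows:
Vic, 110000
Leo, 100000


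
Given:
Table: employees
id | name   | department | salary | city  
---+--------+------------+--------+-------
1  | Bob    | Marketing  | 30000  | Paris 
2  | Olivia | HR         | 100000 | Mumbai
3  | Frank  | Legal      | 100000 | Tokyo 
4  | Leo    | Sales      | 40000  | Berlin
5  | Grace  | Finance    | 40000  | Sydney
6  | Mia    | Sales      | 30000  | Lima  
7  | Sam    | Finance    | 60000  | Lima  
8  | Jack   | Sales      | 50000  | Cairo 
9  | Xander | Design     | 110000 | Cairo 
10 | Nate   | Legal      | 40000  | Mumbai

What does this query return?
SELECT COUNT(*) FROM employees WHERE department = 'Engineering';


Counting rows where department = 'Engineering'


0


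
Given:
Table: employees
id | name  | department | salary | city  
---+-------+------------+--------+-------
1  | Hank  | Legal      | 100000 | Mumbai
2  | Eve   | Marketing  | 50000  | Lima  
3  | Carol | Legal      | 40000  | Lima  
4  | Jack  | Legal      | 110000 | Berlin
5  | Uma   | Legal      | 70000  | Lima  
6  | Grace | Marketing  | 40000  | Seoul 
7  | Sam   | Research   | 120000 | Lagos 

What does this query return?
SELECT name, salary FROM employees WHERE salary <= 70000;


Filtering: salary <= 70000
Matching: 4 rows

4 rows:
Eve, 50000
Carol, 40000
Uma, 70000
Grace, 40000


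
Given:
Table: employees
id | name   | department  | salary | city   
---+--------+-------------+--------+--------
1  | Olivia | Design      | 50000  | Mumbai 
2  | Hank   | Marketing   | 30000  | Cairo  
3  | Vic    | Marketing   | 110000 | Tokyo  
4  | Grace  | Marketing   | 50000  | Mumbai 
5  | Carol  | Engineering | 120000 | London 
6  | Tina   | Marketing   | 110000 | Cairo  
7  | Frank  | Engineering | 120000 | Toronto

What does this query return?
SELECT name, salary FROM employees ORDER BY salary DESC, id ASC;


Sorting by salary DESC, then id ASC for ties

7 rows:
Carol, 120000
Frank, 120000
Vic, 110000
Tina, 110000
Olivia, 50000
Grace, 50000
Hank, 30000


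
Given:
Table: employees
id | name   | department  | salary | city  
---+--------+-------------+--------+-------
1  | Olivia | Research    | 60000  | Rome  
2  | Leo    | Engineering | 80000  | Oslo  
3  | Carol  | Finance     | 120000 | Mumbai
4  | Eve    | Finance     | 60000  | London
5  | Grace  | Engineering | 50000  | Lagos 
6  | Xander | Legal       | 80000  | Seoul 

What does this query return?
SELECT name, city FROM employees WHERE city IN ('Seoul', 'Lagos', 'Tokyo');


Filtering: city IN ('Seoul', 'Lagos', 'Tokyo')
Matching: 2 rows

2 rows:
Grace, Lagos
Xander, Seoul


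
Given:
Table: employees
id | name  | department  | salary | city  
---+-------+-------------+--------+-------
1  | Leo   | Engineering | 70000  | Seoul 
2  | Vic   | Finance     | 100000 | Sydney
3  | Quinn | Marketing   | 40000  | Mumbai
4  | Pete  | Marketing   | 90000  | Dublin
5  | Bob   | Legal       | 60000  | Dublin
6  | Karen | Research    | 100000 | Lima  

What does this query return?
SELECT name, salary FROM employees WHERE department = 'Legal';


Filtering: department = 'Legal'
Matching rows: 1

1 rows:
Bob, 60000


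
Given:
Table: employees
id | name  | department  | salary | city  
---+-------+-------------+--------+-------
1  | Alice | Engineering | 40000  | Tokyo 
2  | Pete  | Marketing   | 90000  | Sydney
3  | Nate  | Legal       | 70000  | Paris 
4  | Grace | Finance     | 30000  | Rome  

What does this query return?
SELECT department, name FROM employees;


Projecting columns: department, name

4 rows:
Engineering, Alice
Marketing, Pete
Legal, Nate
Finance, Grace


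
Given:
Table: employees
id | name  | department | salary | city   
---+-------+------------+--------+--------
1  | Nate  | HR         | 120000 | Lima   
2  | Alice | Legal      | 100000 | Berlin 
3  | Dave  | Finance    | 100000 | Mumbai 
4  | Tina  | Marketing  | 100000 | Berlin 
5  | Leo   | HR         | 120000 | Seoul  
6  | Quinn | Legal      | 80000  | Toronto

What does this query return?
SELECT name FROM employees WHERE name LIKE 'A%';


LIKE 'A%' matches names starting with 'A'
Matching: 1

1 rows:
Alice


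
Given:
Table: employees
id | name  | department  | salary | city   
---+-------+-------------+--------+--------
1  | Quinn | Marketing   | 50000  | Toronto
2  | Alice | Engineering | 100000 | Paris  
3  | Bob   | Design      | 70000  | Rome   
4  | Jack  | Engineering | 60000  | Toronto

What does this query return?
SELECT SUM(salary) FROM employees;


SUM(salary) = 50000 + 100000 + 70000 + 60000 = 280000

280000


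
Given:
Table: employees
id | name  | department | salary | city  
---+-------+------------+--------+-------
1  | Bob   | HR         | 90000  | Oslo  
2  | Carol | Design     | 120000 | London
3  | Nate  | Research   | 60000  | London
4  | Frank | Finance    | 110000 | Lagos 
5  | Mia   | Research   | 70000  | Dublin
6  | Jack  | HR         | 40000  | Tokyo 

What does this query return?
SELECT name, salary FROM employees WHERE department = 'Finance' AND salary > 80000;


Filtering: department = 'Finance' AND salary > 80000
Matching: 1 rows

1 rows:
Frank, 110000


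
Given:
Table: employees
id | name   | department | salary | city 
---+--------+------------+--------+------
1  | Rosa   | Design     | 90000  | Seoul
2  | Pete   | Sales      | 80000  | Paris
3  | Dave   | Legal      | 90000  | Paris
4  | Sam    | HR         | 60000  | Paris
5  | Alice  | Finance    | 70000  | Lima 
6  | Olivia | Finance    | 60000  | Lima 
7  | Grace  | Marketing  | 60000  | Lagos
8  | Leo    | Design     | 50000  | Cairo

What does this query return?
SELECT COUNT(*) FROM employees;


COUNT(*) counts all rows

8


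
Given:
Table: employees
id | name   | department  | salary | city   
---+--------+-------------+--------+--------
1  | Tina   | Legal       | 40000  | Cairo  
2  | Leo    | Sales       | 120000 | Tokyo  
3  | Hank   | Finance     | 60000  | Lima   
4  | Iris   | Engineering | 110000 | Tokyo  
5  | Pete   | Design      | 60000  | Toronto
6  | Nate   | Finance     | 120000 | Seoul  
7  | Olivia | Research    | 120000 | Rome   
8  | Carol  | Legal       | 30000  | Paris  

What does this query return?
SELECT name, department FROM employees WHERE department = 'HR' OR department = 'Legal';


Filtering: department = 'HR' OR 'Legal'
Matching: 2 rows

2 rows:
Tina, Legal
Carol, Legal


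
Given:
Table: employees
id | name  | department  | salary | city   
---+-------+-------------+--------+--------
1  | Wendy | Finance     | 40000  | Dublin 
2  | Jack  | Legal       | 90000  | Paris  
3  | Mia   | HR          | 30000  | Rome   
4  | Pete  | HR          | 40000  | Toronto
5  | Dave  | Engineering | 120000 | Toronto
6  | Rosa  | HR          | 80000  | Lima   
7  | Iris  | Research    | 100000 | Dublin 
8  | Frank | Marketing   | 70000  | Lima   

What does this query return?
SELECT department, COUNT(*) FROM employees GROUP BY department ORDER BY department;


Assigning each row to its department group:
  Wendy -> Finance
  Jack -> Legal
  Mia -> HR
  Pete -> HR
  Dave -> Engineering
  Rosa -> HR
  Iris -> Research
  Frank -> Marketing


6 groups:
Engineering, 1
Finance, 1
HR, 3
Legal, 1
Marketing, 1
Research, 1


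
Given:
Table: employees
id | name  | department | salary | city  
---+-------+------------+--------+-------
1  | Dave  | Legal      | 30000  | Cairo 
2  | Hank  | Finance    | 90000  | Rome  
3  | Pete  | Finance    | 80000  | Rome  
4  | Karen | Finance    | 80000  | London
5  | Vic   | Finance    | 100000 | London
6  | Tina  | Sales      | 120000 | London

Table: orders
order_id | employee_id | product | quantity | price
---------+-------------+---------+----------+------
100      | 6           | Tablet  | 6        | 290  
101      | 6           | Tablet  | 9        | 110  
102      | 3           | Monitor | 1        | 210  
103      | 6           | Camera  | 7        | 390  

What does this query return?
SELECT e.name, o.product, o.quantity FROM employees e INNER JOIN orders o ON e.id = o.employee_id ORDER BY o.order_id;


Joining employees.id = orders.employee_id:
  employee Tina (id=6) -> order Tablet
  employee Tina (id=6) -> order Tablet
  employee Pete (id=3) -> order Monitor
  employee Tina (id=6) -> order Camera


4 rows:
Tina, Tablet, 6
Tina, Tablet, 9
Pete, Monitor, 1
Tina, Camera, 7


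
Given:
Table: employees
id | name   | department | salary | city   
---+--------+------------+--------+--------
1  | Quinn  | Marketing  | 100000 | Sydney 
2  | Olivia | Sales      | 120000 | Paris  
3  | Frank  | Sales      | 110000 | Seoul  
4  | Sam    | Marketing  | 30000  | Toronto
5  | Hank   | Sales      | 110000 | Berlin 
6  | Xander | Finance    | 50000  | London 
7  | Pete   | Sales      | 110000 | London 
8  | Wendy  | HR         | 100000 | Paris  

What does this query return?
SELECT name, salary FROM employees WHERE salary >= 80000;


Filtering: salary >= 80000
Matching: 6 rows

6 rows:
Quinn, 100000
Olivia, 120000
Frank, 110000
Hank, 110000
Pete, 110000
Wendy, 100000


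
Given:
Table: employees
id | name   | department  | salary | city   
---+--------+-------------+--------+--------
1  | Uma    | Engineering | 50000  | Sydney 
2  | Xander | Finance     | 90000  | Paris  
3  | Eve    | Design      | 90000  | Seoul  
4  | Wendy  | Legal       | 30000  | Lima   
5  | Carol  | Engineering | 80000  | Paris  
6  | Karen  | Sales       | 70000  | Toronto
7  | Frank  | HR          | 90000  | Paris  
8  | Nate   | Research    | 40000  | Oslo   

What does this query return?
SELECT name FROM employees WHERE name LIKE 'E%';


LIKE 'E%' matches names starting with 'E'
Matching: 1

1 rows:
Eve


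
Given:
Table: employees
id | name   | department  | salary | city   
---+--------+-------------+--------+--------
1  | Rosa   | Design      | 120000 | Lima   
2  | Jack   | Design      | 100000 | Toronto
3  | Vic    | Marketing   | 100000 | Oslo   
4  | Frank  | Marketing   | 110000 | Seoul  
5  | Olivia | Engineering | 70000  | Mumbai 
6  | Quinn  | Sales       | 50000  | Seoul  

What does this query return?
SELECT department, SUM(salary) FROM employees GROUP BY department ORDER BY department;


Summing salary within each department:
  Design: 120000 + 100000 = 220000
  Engineering: 70000 = 70000
  Marketing: 100000 + 110000 = 210000
  Sales: 50000 = 50000


4 groups:
Design, 220000
Engineering, 70000
Marketing, 210000
Sales, 50000


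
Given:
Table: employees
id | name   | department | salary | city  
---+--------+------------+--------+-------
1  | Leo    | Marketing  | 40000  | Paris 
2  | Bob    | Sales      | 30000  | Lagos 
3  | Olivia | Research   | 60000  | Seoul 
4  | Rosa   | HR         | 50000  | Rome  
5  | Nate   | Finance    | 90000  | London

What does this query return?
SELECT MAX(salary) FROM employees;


Salaries: 40000, 30000, 60000, 50000, 90000
MAX = 90000

90000


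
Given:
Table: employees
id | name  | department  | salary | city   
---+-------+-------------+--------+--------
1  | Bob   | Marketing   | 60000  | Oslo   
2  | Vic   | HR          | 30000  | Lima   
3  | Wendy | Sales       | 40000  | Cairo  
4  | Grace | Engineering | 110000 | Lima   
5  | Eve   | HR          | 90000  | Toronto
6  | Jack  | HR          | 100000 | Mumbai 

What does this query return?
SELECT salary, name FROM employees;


Projecting columns: salary, name

6 rows:
60000, Bob
30000, Vic
40000, Wendy
110000, Grace
90000, Eve
100000, Jack


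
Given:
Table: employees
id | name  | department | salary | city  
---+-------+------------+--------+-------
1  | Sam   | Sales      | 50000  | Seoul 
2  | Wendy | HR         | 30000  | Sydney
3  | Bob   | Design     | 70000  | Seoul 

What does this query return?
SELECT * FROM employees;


SELECT * returns all 3 rows with all columns

3 rows:
1, Sam, Sales, 50000, Seoul
2, Wendy, HR, 30000, Sydney
3, Bob, Design, 70000, Seoul


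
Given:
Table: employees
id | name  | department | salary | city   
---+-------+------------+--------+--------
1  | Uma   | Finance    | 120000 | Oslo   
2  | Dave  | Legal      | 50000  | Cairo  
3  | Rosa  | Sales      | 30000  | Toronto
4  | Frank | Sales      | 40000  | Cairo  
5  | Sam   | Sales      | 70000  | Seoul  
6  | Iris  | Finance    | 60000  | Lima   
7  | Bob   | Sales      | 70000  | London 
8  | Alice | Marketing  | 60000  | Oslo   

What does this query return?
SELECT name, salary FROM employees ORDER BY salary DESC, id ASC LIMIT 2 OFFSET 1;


Sort by salary DESC (id ASC tiebreak), then skip 1 and take 2
Rows 2 through 3

2 rows:
Sam, 70000
Bob, 70000
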